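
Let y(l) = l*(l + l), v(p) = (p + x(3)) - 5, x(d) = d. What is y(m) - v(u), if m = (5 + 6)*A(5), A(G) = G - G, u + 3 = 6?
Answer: -1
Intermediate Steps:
u = 3 (u = -3 + 6 = 3)
A(G) = 0
v(p) = -2 + p (v(p) = (p + 3) - 5 = (3 + p) - 5 = -2 + p)
m = 0 (m = (5 + 6)*0 = 11*0 = 0)
y(l) = 2*l² (y(l) = l*(2*l) = 2*l²)
y(m) - v(u) = 2*0² - (-2 + 3) = 2*0 - 1*1 = 0 - 1 = -1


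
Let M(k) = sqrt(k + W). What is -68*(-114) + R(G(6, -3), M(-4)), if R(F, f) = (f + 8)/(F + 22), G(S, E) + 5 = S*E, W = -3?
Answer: 7744 - I*sqrt(7) ≈ 7744.0 - 2.6458*I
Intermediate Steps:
G(S, E) = -5 + E*S (G(S, E) = -5 + S*E = -5 + E*S)
M(k) = sqrt(-3 + k) (M(k) = sqrt(k - 3) = sqrt(-3 + k))
R(F, f) = (8 + f)/(22 + F)
-68*(-114) + R(G(6, -3), M(-4)) = -68*(-114) + (8 + sqrt(-3 - 4))/(22 + (-5 - 3*6)) = 7752 + (8 + sqrt(-7))/(22 + (-5 - 18)) = 7752 + (8 + I*sqrt(7))/(22 - 23) = 7752 + (8 + I*sqrt(7))/(-1) = 7752 - (8 + I*sqrt(7)) = 7752 + (-8 - I*sqrt(7)) = 7744 - I*sqrt(7)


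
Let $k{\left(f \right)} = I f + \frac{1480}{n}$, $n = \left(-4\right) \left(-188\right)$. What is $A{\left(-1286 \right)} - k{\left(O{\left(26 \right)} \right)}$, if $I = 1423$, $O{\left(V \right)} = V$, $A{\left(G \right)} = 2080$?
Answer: $- \frac{3282477}{94} \approx -34920.0$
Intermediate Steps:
$n = 752$
$k{\left(f \right)} = \frac{185}{94} + 1423 f$ ($k{\left(f \right)} = 1423 f + \frac{1480}{752} = 1423 f + 1480 \cdot \frac{1}{752} = 1423 f + \frac{185}{94} = \frac{185}{94} + 1423 f$)
$A{\left(-1286 \right)} - k{\left(O{\left(26 \right)} \right)} = 2080 - \left(\frac{185}{94} + 1423 \cdot 26\right) = 2080 - \left(\frac{185}{94} + 36998\right) = 2080 - \frac{3477997}{94} = - \frac{3282477}{94}$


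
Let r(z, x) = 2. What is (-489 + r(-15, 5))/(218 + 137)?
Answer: -487/355 ≈ -1.3718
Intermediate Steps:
(-489 + r(-15, 5))/(218 + 137) = (-489 + 2)/(218 + 137) = -487/355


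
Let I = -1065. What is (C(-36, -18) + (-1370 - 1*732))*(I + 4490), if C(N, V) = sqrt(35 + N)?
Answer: -7199350 + 3425*I ≈ -7.1994e+6 + 3425.0*I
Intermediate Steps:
(C(-36, -18) + (-1370 - 1*732))*(I + 4490) = (sqrt(35 - 36) + (-1370 - 1*732))*(-1065 + 4490) = (sqrt(-1) + (-1370 - 732))*3425 = (I - 2102)*3425 = (-2102 + I)*3425 = -7199350 + 3425*I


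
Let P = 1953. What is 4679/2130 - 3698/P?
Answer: 420449/1386630 ≈ 0.30322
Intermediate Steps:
4679/2130 - 3698/P = 4679/2130 - 3698/1953 = 420449/1386630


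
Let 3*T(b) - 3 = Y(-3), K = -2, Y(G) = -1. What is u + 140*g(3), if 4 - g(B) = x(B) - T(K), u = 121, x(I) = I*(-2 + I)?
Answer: 1063/3 ≈ 354.33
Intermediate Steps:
T(b) = ⅔ (T(b) = 1 + (⅓)*(-1) = 1 - ⅓ = ⅔)
g(B) = 14/3 - B*(-2 + B) (g(B) = 4 - (B*(-2 + B) - 1*⅔) = 4 - (B*(-2 + B) - ⅔) = 4 - (-⅔ + B*(-2 + B)) = 4 + (⅔ - B*(-2 + B)) = 14/3 - B*(-2 + B))
u + 140*g(3) = 121 + 140*(14/3 - 1*3*(-2 + 3)) = 121 + 140*(14/3 - 1*3*1) = 121 + 140*(14/3 - 3) = 121 + 140*(5/3) = 121 + 700/3 = 1063/3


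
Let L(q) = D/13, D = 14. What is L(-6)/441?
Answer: 2/819 ≈ 0.0024420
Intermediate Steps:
L(q) = 14/13
L(-6)/441 = (14/13)/441 = (14/13)*(1/441) = 2/819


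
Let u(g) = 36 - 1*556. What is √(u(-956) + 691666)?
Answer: 3*√76794 ≈ 831.35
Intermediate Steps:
u(g) = -520 (u(g) = 36 - 556 = -520)
√(u(-956) + 691666) = √(-520 + 691666) = √691146 = 3*√76794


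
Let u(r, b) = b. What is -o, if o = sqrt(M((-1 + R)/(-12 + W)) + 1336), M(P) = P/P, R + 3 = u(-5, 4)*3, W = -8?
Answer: -sqrt(1337) ≈ -36.565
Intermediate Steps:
R = 9 (R = -3 + 4*3 = -3 + 12 = 9)
M(P) = 1
o = sqrt(1337) (o = sqrt(1 + 1336) = sqrt(1337) ≈ 36.565)
-o = -sqrt(1337)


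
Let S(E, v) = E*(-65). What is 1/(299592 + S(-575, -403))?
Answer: 1/336967 ≈ 2.9676e-6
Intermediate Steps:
S(E, v) = -65*E
1/(299592 + S(-575, -403)) = 1/(299592 - 65*(-575)) = 1/(299592 + 37375) = 1/336967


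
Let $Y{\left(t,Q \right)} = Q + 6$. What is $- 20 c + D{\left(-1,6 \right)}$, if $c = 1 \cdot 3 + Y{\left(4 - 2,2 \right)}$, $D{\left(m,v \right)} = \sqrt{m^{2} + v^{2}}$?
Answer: $-220 + \sqrt{37} \approx -213.92$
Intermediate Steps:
$Y{\left(t,Q \right)} = 6 + Q$
$c = 11$ ($c = 1 \cdot 3 + \left(6 + 2\right) = 3 + 8 = 11$)
$- 20 c + D{\left(-1,6 \right)} = \left(-20\right) 11 + \sqrt{\left(-1\right)^{2} + 6^{2}} = -220 + \sqrt{1 + 36} = -220 + \sqrt{37}$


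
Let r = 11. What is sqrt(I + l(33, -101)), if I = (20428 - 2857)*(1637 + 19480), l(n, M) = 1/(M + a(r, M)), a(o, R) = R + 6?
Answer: sqrt(72725174171)/14 ≈ 19263.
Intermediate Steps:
a(o, R) = 6 + R
l(n, M) = 1/(6 + 2*M) (l(n, M) = 1/(M + (6 + M)) = 1/(6 + 2*M))
I = 371046807 (I = 17571*21117 = 371046807)
sqrt(I + l(33, -101)) = sqrt(371046807 + 1/(2*(3 - 101))) = sqrt(371046807 + (1/2)/(-98)) = sqrt(371046807 + (1/2)*(-1/98)) = sqrt(371046807 - 1/196) = sqrt(72725174171/196) = sqrt(72725174171)/14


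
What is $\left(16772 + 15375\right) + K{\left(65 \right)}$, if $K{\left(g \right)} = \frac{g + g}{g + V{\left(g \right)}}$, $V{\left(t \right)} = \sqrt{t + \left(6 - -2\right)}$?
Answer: $\frac{66741397}{2076} - \frac{65 \sqrt{73}}{2076} \approx 32149.0$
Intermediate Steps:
$V{\left(t \right)} = \sqrt{8 + t}$ ($V{\left(t \right)} = \sqrt{t + \left(6 + 2\right)} = \sqrt{t + 8} = \sqrt{8 + t}$)
$K{\left(g \right)} = \frac{2 g}{g + \sqrt{8 + g}}$ ($K{\left(g \right)} = \frac{g + g}{g + \sqrt{8 + g}} = \frac{2 g}{g + \sqrt{8 + g}}$)
$\left(16772 + 15375\right) + K{\left(65 \right)} = \left(16772 + 15375\right) + 2 \cdot 65 \frac{1}{65 + \sqrt{8 + 65}} = 32147 + 2 \cdot 65 \frac{1}{65 + \sqrt{73}} = 32147 + \frac{130}{65 + \sqrt{73}}$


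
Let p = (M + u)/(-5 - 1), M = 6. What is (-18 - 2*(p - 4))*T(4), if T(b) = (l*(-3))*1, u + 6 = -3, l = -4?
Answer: -132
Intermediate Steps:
u = -9 (u = -6 - 3 = -9)
p = 1/2 (p = (6 - 9)/(-5 - 1) = -3/(-6) = -3*(-1/6) = 1/2 ≈ 0.50000)
T(b) = 12 (T(b) = -4*(-3)*1 = 12*1 = 12)
(-18 - 2*(p - 4))*T(4) = (-18 - 2*(1/2 - 4))*12 = (-18 - 2*(-7/2))*12 = (-18 + 7)*12 = -11*12 = -132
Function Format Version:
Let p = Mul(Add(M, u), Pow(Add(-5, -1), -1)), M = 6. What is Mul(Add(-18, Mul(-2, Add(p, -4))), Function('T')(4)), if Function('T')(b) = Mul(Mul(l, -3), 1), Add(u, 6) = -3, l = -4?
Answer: -132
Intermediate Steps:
u = -9 (u = Add(-6, -3) = -9)
p = Rational(1, 2) (p = Mul(Add(6, -9), Pow(Add(-5, -1), -1)) = Mul(-3, Pow(-6, -1)) = Mul(-3, Rational(-1, 6)) = Rational(1, 2) ≈ 0.50000)
Function('T')(b) = 12 (Function('T')(b) = Mul(Mul(-4, -3), 1) = Mul(12, 1) = 12)
Mul(Add(-18, Mul(-2, Add(p, -4))), Function('T')(4)) = Mul(Add(-18, Mul(-2, Add(Rational(1, 2), -4))), 12) = Mul(Add(-18, Mul(-2, Rational(-7, 2))), 12) = Mul(Add(-18, 7), 12) = Mul(-11, 12) = -132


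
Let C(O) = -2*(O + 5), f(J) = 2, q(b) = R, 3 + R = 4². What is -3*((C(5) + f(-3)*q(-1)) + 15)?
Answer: -63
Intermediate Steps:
R = 13 (R = -3 + 4² = -3 + 16 = 13)
q(b) = 13
C(O) = -10 - 2*O (C(O) = -2*(5 + O) = -10 - 2*O)
-3*((C(5) + f(-3)*q(-1)) + 15) = -3*(((-10 - 2*5) + 2*13) + 15) = -3*(((-10 - 10) + 26) + 15) = -3*((-20 + 26) + 15) = -3*(6 + 15) = -3*21 = -63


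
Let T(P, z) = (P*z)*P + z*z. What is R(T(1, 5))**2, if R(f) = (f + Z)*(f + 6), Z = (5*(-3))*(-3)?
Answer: 7290000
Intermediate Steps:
Z = 45 (Z = -15*(-3) = 45)
T(P, z) = z**2 + z*P**2 (T(P, z) = z*P**2 + z**2 = z**2 + z*P**2)
R(f) = (6 + f)*(45 + f) (R(f) = (f + 45)*(f + 6) = (45 + f)*(6 + f) = (6 + f)*(45 + f))
R(T(1, 5))**2 = (270 + (5*(5 + 1**2))**2 + 51*(5*(5 + 1**2)))**2 = (270 + (5*(5 + 1))**2 + 51*(5*(5 + 1)))**2 = (270 + (5*6)**2 + 51*(5*6))**2 = (270 + 30**2 + 51*30)**2 = (270 + 900 + 1530)**2 = 2700**2 = 7290000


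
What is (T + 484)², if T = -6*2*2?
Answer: 211600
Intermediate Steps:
T = -24 (T = -12*2 = -24)
(T + 484)² = (-24 + 484)² = 460² = 211600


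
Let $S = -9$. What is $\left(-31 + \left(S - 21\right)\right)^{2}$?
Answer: $3721$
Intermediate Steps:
$\left(-31 + \left(S - 21\right)\right)^{2} = \left(-31 - 30\right)^{2} = \left(-61\right)^{2} = 3721$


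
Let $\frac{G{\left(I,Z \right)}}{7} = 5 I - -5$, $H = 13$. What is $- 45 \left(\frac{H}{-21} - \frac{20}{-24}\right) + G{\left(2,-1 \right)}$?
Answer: $\frac{1335}{14} \approx 95.357$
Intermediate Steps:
$G{\left(I,Z \right)} = 35 + 35 I$ ($G{\left(I,Z \right)} = 7 \left(5 I - -5\right) = 7 \left(5 I + 5\right) = 7 \left(5 + 5 I\right) = 35 + 35 I$)
$- 45 \left(\frac{H}{-21} - \frac{20}{-24}\right) + G{\left(2,-1 \right)} = - 45 \left(\frac{13}{-21} - \frac{20}{-24}\right) + \left(35 + 35 \cdot 2\right) = - 45 \left(13 \left(- \frac{1}{21}\right) - - \frac{5}{6}\right) + \left(35 + 70\right) = - 45 \left(- \frac{13}{21} + \frac{5}{6}\right) + 105 = \left(-45\right) \frac{3}{14} + 105 = - \frac{135}{14} + 105 = \frac{1335}{14}$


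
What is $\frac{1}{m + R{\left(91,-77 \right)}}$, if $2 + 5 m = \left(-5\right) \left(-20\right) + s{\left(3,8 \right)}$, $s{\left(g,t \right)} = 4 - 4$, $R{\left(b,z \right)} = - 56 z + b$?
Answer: $\frac{5}{22113} \approx 0.00022611$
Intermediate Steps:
$R{\left(b,z \right)} = b - 56 z$
$s{\left(g,t \right)} = 0$ ($s{\left(g,t \right)} = 4 - 4 = 0$)
$m = \frac{98}{5}$ ($m = - \frac{2}{5} + \frac{\left(-5\right) \left(-20\right) + 0}{5} = - \frac{2}{5} + \frac{100 + 0}{5} = - \frac{2}{5} + \frac{1}{5} \cdot 100 = - \frac{2}{5} + 20 = \frac{98}{5} \approx 19.6$)
$\frac{1}{m + R{\left(91,-77 \right)}} = \frac{1}{\frac{98}{5} + \left(91 - -4312\right)} = \frac{1}{\frac{98}{5} + \left(91 + 4312\right)} = \frac{1}{\frac{98}{5} + 4403} = \frac{1}{\frac{22113}{5}} = \frac{5}{22113}$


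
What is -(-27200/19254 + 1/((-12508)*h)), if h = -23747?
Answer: 4039573663973/2859483511452 ≈ 1.4127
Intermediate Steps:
-(-27200/19254 + 1/((-12508)*h)) = -(-27200/19254 + 1/(-12508*(-23747))) = -(-27200*1/19254 - 1/12508*(-1/23747)) = -(-13600/9627 + 1/297027476) = -1*(-4039573663973/2859483511452) = 4039573663973/2859483511452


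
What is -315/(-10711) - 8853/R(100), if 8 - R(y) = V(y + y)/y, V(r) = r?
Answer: -31607531/21422 ≈ -1475.5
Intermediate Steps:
R(y) = 6 (R(y) = 8 - (y + y)/y = 8 - 2*y/y = 8 - 1*2 = 8 - 2 = 6)
-315/(-10711) - 8853/R(100) = -315/(-10711) - 8853/6 = -315*(-1/10711) - 8853*1/6 = 315/10711 - 2951/2 = -31607531/21422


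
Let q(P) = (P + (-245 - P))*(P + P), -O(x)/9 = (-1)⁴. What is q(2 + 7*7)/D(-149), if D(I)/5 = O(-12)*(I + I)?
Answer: -833/447 ≈ -1.8635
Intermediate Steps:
O(x) = -9 (O(x) = -9*(-1)⁴ = -9*1 = -9)
q(P) = -490*P
D(I) = -90*I (D(I) = 5*(-9*(I + I)) = 5*(-18*I) = -90*I)
q(2 + 7*7)/D(-149) = (-490*(2 + 7*7))/((-90*(-149))) = -490*(2 + 49)/13410 = -490*51*(1/13410) = -24990*1/13410 = -833/447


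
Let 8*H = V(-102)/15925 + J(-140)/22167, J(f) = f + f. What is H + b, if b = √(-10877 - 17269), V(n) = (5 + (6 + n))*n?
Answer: 1106017/15516900 + I*√28146 ≈ 0.071278 + 167.77*I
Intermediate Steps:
J(f) = 2*f
V(n) = n*(11 + n) (V(n) = (11 + n)*n = n*(11 + n))
b = I*√28146 (b = √(-28146) = I*√28146 ≈ 167.77*I)
H = 1106017/15516900 (H = (-102*(11 - 102)/15925 + (2*(-140))/22167)/8 = (-102*(-91)*(1/15925) - 280*1/22167)/8 = (9282*(1/15925) - 280/22167)/8 = (102/175 - 280/22167)/8 = (⅛)*(2212034/3879225) = 1106017/15516900 ≈ 0.071278)
H + b = 1106017/15516900 + I*√28146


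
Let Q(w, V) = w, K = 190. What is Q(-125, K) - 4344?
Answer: -4469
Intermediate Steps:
Q(-125, K) - 4344 = -125 - 4344 = -4469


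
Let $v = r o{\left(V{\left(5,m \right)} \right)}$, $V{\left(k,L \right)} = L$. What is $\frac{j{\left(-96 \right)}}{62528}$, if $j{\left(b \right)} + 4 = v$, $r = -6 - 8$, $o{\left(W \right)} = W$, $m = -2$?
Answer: $\frac{3}{7816} \approx 0.00038383$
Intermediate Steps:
$r = -14$
$v = 28$ ($v = \left(-14\right) \left(-2\right) = 28$)
$j{\left(b \right)} = 24$ ($j{\left(b \right)} = -4 + 28 = 24$)
$\frac{j{\left(-96 \right)}}{62528} = \frac{24}{62528} = 24 \cdot \frac{1}{62528} = \frac{3}{7816}$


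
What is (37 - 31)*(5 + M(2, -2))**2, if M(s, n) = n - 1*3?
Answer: 0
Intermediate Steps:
M(s, n) = -3 + n (M(s, n) = n - 3 = -3 + n)
(37 - 31)*(5 + M(2, -2))**2 = (37 - 31)*(5 + (-3 - 2))**2 = 6*(5 - 5)**2 = 6*0**2 = 6*0 = 0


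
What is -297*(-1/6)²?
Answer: -33/4 ≈ -8.2500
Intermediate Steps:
-297*(-1/6)² = -297*(-1*⅙)² = -297*(-⅙)² = -297*1/36 = -33/4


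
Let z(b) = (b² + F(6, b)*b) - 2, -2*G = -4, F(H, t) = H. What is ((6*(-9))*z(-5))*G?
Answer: 756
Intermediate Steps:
G = 2 (G = -½*(-4) = 2)
z(b) = -2 + b² + 6*b (z(b) = (b² + 6*b) - 2 = -2 + b² + 6*b)
((6*(-9))*z(-5))*G = ((6*(-9))*(-2 + (-5)² + 6*(-5)))*2 = -54*(-2 + 25 - 30)*2 = -54*(-7)*2 = 378*2 = 756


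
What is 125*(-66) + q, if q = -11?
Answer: -8261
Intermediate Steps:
125*(-66) + q = 125*(-66) - 11 = -8250 - 11 = -8261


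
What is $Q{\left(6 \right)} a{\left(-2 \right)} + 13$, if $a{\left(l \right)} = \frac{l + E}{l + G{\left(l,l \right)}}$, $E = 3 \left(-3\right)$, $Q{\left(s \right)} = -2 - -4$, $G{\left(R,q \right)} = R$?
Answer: $\frac{37}{2} \approx 18.5$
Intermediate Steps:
$Q{\left(s \right)} = 2$ ($Q{\left(s \right)} = -2 + 4 = 2$)
$E = -9$
$a{\left(l \right)} = \frac{-9 + l}{2 l}$ ($a{\left(l \right)} = \frac{l - 9}{l + l} = \frac{-9 + l}{2 l}$)
$Q{\left(6 \right)} a{\left(-2 \right)} + 13 = 2 \frac{-9 - 2}{2 \left(-2\right)} + 13 = 2 \cdot \frac{1}{2} \left(- \frac{1}{2}\right) \left(-11\right) + 13 = 2 \cdot \frac{11}{4} + 13 = \frac{11}{2} + 13 = \frac{37}{2}$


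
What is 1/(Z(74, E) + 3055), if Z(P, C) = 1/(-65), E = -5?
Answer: 65/198574 ≈ 0.00032733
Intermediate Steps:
Z(P, C) = -1/65
1/(Z(74, E) + 3055) = 1/(-1/65 + 3055) = 1/(198574/65) = 65/198574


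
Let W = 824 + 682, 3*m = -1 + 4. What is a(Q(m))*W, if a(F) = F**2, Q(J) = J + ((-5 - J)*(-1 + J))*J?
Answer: 1506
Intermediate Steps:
m = 1 (m = (-1 + 4)/3 = (1/3)*3 = 1)
W = 1506
Q(J) = J + J*(-1 + J)*(-5 - J) (Q(J) = J + ((-1 + J)*(-5 - J))*J = J + J*(-1 + J)*(-5 - J))
a(Q(m))*W = (1*(6 - 1*1**2 - 4*1))**2*1506 = (1*(6 - 1*1 - 4))**2*1506 = (1*(6 - 1 - 4))**2*1506 = (1*1)**2*1506 = 1**2*1506 = 1*1506 = 1506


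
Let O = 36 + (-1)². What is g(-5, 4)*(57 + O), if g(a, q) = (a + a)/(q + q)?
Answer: -235/2 ≈ -117.50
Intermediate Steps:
g(a, q) = a/q (g(a, q) = (2*a)/((2*q)) = (2*a)*(1/(2*q)) = a/q)
O = 37 (O = 36 + 1 = 37)
g(-5, 4)*(57 + O) = (-5/4)*(57 + 37) = -5*¼*94 = -5/4*94 = -235/2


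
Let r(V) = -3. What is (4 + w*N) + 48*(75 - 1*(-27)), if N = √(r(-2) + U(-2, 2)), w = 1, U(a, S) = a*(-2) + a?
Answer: 4900 + I ≈ 4900.0 + 1.0*I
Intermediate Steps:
U(a, S) = -a (U(a, S) = -2*a + a = -a)
N = I (N = √(-3 - 1*(-2)) = √(-3 + 2) = √(-1) = I ≈ 1.0*I)
(4 + w*N) + 48*(75 - 1*(-27)) = (4 + 1*I) + 48*(75 - 1*(-27)) = (4 + I) + 48*(75 + 27) = (4 + I) + 48*102 = (4 + I) + 4896 = 4900 + I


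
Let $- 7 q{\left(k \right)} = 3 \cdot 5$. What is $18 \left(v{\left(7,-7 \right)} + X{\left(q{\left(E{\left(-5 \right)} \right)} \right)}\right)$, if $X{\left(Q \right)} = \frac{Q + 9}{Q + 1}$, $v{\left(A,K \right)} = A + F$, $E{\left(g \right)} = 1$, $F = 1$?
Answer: $36$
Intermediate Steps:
$q{\left(k \right)} = - \frac{15}{7}$ ($q{\left(k \right)} = - \frac{3 \cdot 5}{7} = \left(- \frac{1}{7}\right) 15 = - \frac{15}{7}$)
$v{\left(A,K \right)} = 1 + A$ ($v{\left(A,K \right)} = A + 1 = 1 + A$)
$X{\left(Q \right)} = \frac{9 + Q}{1 + Q}$
$18 \left(v{\left(7,-7 \right)} + X{\left(q{\left(E{\left(-5 \right)} \right)} \right)}\right) = 18 \left(\left(1 + 7\right) + \frac{9 - \frac{15}{7}}{1 - \frac{15}{7}}\right) = 18 \left(8 + \frac{1}{- \frac{8}{7}} \cdot \frac{48}{7}\right) = 18 \left(8 - 6\right) = 18 \cdot 2 = 36$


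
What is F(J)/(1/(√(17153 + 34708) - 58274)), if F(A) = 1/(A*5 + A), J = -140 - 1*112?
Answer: 29137/756 - √51861/1512 ≈ 38.390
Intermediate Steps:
J = -252 (J = -140 - 112 = -252)
F(A) = 1/(6*A) (F(A) = 1/(5*A + A) = 1/(6*A))
F(J)/(1/(√(17153 + 34708) - 58274)) = ((⅙)/(-252))/(1/(√(17153 + 34708) - 58274)) = ((⅙)*(-1/252))/(1/(√51861 - 58274)) = -(-29137/756 + √51861/1512) = -(-58274 + √51861)/1512 = 29137/756 - √51861/1512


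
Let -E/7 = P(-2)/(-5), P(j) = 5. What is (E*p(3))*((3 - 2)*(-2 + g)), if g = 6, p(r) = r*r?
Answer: 252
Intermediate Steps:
p(r) = r**2
E = 7 (E = -35/(-5) = -35*(-1)/5 = -7*(-1) = 7)
(E*p(3))*((3 - 2)*(-2 + g)) = (7*3**2)*((3 - 2)*(-2 + 6)) = (7*9)*(1*4) = 63*4 = 252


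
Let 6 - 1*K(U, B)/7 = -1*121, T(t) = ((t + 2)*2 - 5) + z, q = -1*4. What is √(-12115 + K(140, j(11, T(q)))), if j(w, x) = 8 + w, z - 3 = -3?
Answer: I*√11226 ≈ 105.95*I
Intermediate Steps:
q = -4
z = 0 (z = 3 - 3 = 0)
T(t) = -1 + 2*t (T(t) = ((t + 2)*2 - 5) + 0 = ((2 + t)*2 - 5) + 0 = ((4 + 2*t) - 5) + 0 = (-1 + 2*t) + 0 = -1 + 2*t)
K(U, B) = 889 (K(U, B) = 42 - (-7)*121 = 42 - 7*(-121) = 42 + 847 = 889)
√(-12115 + K(140, j(11, T(q)))) = √(-12115 + 889) = √(-11226) = I*√11226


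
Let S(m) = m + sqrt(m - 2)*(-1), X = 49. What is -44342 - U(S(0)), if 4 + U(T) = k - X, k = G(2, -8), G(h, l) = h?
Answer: -44291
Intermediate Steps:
S(m) = m - sqrt(-2 + m) (S(m) = m + sqrt(-2 + m)*(-1) = m - sqrt(-2 + m))
k = 2
U(T) = -51 (U(T) = -4 + (2 - 1*49) = -4 + (2 - 49) = -4 - 47 = -51)
-44342 - U(S(0)) = -44342 - 1*(-51) = -44342 + 51 = -44291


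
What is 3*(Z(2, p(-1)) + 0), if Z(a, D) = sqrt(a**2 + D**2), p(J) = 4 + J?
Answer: 3*sqrt(13) ≈ 10.817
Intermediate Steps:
Z(a, D) = sqrt(D**2 + a**2)
3*(Z(2, p(-1)) + 0) = 3*(sqrt((4 - 1)**2 + 2**2) + 0) = 3*(sqrt(3**2 + 4) + 0) = 3*(sqrt(9 + 4) + 0) = 3*(sqrt(13) + 0) = 3*sqrt(13)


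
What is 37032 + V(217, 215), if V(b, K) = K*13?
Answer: 39827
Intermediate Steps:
V(b, K) = 13*K
37032 + V(217, 215) = 37032 + 13*215 = 37032 + 2795 = 39827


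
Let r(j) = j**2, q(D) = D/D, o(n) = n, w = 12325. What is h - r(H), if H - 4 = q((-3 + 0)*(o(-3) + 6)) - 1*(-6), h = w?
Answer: 12204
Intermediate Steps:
h = 12325
q(D) = 1
H = 11 (H = 4 + (1 - 1*(-6)) = 4 + (1 + 6) = 4 + 7 = 11)
h - r(H) = 12325 - 1*11**2 = 12325 - 1*121 = 12325 - 121 = 12204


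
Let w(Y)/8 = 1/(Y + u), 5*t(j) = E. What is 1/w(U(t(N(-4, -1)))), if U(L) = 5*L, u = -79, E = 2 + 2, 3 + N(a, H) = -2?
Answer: -75/8 ≈ -9.3750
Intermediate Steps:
N(a, H) = -5 (N(a, H) = -3 - 2 = -5)
E = 4
t(j) = ⅘ (t(j) = (⅕)*4 = ⅘)
w(Y) = 8/(-79 + Y) (w(Y) = 8/(Y - 79) = 8/(-79 + Y))
1/w(U(t(N(-4, -1)))) = 1/(8/(-79 + 5*(⅘))) = 1/(8/(-79 + 4)) = 1/(8/(-75)) = 1/(8*(-1/75)) = 1/(-8/75) = -75/8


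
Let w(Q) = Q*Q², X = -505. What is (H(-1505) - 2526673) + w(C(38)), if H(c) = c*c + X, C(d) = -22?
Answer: -272801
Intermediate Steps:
H(c) = -505 + c² (H(c) = c*c - 505 = c² - 505 = -505 + c²)
w(Q) = Q³
(H(-1505) - 2526673) + w(C(38)) = ((-505 + (-1505)²) - 2526673) + (-22)³ = ((-505 + 2265025) - 2526673) - 10648 = (2264520 - 2526673) - 10648 = -262153 - 10648 = -272801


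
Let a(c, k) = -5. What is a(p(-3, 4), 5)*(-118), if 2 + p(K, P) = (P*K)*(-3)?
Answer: 590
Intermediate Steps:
p(K, P) = -2 - 3*K*P (p(K, P) = -2 + (P*K)*(-3) = -2 + (K*P)*(-3) = -2 - 3*K*P)
a(p(-3, 4), 5)*(-118) = -5*(-118) = 590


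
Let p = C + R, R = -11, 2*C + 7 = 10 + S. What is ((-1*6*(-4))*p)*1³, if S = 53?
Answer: 408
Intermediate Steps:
C = 28 (C = -7/2 + (10 + 53)/2 = -7/2 + (½)*63 = -7/2 + 63/2 = 28)
p = 17 (p = 28 - 11 = 17)
((-1*6*(-4))*p)*1³ = ((-1*6*(-4))*17)*1³ = (-6*(-4)*17)*1 = (24*17)*1 = 408*1 = 408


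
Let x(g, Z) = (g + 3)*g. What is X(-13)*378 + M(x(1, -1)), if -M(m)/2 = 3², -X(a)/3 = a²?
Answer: -191664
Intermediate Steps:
X(a) = -3*a²
x(g, Z) = g*(3 + g) (x(g, Z) = (3 + g)*g = g*(3 + g))
M(m) = -18 (M(m) = -2*3² = -2*9 = -18)
X(-13)*378 + M(x(1, -1)) = -3*(-13)²*378 - 18 = -3*169*378 - 18 = -507*378 - 18 = -191646 - 18 = -191664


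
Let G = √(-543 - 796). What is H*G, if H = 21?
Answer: 21*I*√1339 ≈ 768.44*I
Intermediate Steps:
G = I*√1339 (G = √(-1339) = I*√1339 ≈ 36.592*I)
H*G = 21*(I*√1339) = 21*I*√1339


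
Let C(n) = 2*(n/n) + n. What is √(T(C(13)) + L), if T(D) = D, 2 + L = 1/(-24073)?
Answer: 6*√209266589/24073 ≈ 3.6055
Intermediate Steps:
C(n) = 2 + n (C(n) = 2*1 + n = 2 + n)
L = -48147/24073 (L = -2 + 1/(-24073) = -2 - 1/24073 = -48147/24073 ≈ -2.0000)
√(T(C(13)) + L) = √((2 + 13) - 48147/24073) = √(15 - 48147/24073) = √(312948/24073) = 6*√209266589/24073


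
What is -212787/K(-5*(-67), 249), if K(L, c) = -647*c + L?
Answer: 212787/160768 ≈ 1.3236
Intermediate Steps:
K(L, c) = L - 647*c
-212787/K(-5*(-67), 249) = -212787/(-5*(-67) - 647*249) = -212787/(335 - 161103) = -212787/(-160768) = -212787*(-1/160768) = 212787/160768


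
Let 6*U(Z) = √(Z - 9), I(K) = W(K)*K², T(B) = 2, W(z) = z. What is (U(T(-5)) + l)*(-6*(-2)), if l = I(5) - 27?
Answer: 1176 + 2*I*√7 ≈ 1176.0 + 5.2915*I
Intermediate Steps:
I(K) = K³ (I(K) = K*K² = K³)
l = 98 (l = 5³ - 27 = 125 - 27 = 98)
U(Z) = √(-9 + Z)/6 (U(Z) = √(Z - 9)/6 = √(-9 + Z)/6)
(U(T(-5)) + l)*(-6*(-2)) = (√(-9 + 2)/6 + 98)*(-6*(-2)) = (√(-7)/6 + 98)*12 = ((I*√7)/6 + 98)*12 = (I*√7/6 + 98)*12 = (98 + I*√7/6)*12 = 1176 + 2*I*√7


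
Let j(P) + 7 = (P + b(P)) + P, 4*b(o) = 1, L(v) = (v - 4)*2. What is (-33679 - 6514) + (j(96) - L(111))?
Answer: -160887/4 ≈ -40222.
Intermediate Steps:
L(v) = -8 + 2*v (L(v) = (-4 + v)*2 = -8 + 2*v)
b(o) = ¼ (b(o) = (¼)*1 = ¼)
j(P) = -27/4 + 2*P (j(P) = -7 + ((P + ¼) + P) = -7 + ((¼ + P) + P) = -7 + (¼ + 2*P) = -27/4 + 2*P)
(-33679 - 6514) + (j(96) - L(111)) = (-33679 - 6514) + ((-27/4 + 2*96) - (-8 + 2*111)) = -40193 + ((-27/4 + 192) - (-8 + 222)) = -40193 + (741/4 - 1*214) = -40193 + (741/4 - 214) = -40193 - 115/4 = -160887/4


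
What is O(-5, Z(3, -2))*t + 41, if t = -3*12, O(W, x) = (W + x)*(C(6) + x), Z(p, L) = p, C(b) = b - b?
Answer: 257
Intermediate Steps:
C(b) = 0
O(W, x) = x*(W + x) (O(W, x) = (W + x)*(0 + x) = (W + x)*x = x*(W + x))
t = -36
O(-5, Z(3, -2))*t + 41 = (3*(-5 + 3))*(-36) + 41 = (3*(-2))*(-36) + 41 = -6*(-36) + 41 = 216 + 41 = 257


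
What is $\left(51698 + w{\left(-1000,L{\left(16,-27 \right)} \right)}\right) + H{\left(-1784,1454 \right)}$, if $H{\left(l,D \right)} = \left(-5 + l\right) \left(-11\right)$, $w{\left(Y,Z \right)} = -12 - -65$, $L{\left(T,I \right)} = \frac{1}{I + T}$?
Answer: $71430$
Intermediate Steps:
$w{\left(Y,Z \right)} = 53$ ($w{\left(Y,Z \right)} = -12 + 65 = 53$)
$H{\left(l,D \right)} = 55 - 11 l$
$\left(51698 + w{\left(-1000,L{\left(16,-27 \right)} \right)}\right) + H{\left(-1784,1454 \right)} = \left(51698 + 53\right) + \left(55 - -19624\right) = 51751 + \left(55 + 19624\right) = 51751 + 19679 = 71430$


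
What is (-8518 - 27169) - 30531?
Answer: -66218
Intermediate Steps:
(-8518 - 27169) - 30531 = -35687 - 30531 = -66218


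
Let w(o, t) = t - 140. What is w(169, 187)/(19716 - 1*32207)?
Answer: -47/12491 ≈ -0.0037627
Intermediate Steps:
w(o, t) = -140 + t
w(169, 187)/(19716 - 1*32207) = (-140 + 187)/(19716 - 1*32207) = 47/(19716 - 32207) = 47/(-12491) = 47*(-1/12491) = -47/12491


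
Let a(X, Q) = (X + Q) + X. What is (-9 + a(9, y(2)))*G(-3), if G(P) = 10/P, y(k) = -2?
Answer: -70/3 ≈ -23.333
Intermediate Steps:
a(X, Q) = Q + 2*X (a(X, Q) = (Q + X) + X = Q + 2*X)
(-9 + a(9, y(2)))*G(-3) = (-9 + (-2 + 2*9))*(10/(-3)) = (-9 + (-2 + 18))*(10*(-⅓)) = (-9 + 16)*(-10/3) = 7*(-10/3) = -70/3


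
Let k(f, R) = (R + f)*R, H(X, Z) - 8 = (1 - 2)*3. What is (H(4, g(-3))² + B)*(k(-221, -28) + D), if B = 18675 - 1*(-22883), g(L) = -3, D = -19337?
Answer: -514173795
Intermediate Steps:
H(X, Z) = 5 (H(X, Z) = 8 + (1 - 2)*3 = 8 - 1*3 = 8 - 3 = 5)
k(f, R) = R*(R + f)
B = 41558 (B = 18675 + 22883 = 41558)
(H(4, g(-3))² + B)*(k(-221, -28) + D) = (5² + 41558)*(-28*(-28 - 221) - 19337) = (25 + 41558)*(-28*(-249) - 19337) = 41583*(6972 - 19337) = 41583*(-12365) = -514173795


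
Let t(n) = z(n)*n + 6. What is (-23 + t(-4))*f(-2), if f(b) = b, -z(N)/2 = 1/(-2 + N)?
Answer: 110/3 ≈ 36.667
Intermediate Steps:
z(N) = -2/(-2 + N)
t(n) = 6 - 2*n/(-2 + n) (t(n) = (-2/(-2 + n))*n + 6 = -2*n/(-2 + n) + 6 = 6 - 2*n/(-2 + n))
(-23 + t(-4))*f(-2) = (-23 + 4*(-3 - 4)/(-2 - 4))*(-2) = (-23 + 4*(-7)/(-6))*(-2) = (-23 + 4*(-1/6)*(-7))*(-2) = (-23 + 14/3)*(-2) = -55/3*(-2) = 110/3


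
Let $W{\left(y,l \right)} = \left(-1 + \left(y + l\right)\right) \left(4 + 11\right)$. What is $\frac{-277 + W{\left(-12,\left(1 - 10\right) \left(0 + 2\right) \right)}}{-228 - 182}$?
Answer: $\frac{371}{205} \approx 1.8098$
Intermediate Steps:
$W{\left(y,l \right)} = -15 + 15 l + 15 y$ ($W{\left(y,l \right)} = \left(-1 + \left(l + y\right)\right) 15 = \left(-1 + l + y\right) 15 = -15 + 15 l + 15 y$)
$\frac{-277 + W{\left(-12,\left(1 - 10\right) \left(0 + 2\right) \right)}}{-228 - 182} = \frac{-277 + \left(-15 + 15 \left(1 - 10\right) \left(0 + 2\right) + 15 \left(-12\right)\right)}{-228 - 182} = \frac{-277 - \left(195 - \left(-135\right) 2\right)}{-410} = \left(-277 - 465\right) \left(- \frac{1}{410}\right) = \left(-742\right) \left(- \frac{1}{410}\right) = \frac{371}{205}$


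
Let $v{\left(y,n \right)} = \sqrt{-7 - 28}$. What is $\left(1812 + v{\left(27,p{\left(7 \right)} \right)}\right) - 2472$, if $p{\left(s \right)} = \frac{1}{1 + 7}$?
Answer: $-660 + i \sqrt{35} \approx -660.0 + 5.9161 i$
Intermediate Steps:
$p{\left(s \right)} = \frac{1}{8}$
$v{\left(y,n \right)} = i \sqrt{35}$ ($v{\left(y,n \right)} = \sqrt{-35} = i \sqrt{35}$)
$\left(1812 + v{\left(27,p{\left(7 \right)} \right)}\right) - 2472 = \left(1812 + i \sqrt{35}\right) - 2472 = -660 + i \sqrt{35}$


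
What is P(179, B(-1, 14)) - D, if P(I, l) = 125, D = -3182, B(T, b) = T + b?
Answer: 3307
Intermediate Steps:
P(179, B(-1, 14)) - D = 125 - 1*(-3182) = 125 + 3182 = 3307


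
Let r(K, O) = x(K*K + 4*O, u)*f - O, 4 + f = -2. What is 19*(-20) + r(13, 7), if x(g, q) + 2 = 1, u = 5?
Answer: -381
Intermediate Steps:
x(g, q) = -1 (x(g, q) = -2 + 1 = -1)
f = -6 (f = -4 - 2 = -6)
r(K, O) = 6 - O (r(K, O) = -1*(-6) - O = 6 - O)
19*(-20) + r(13, 7) = 19*(-20) + (6 - 1*7) = -380 + (6 - 7) = -380 - 1 = -381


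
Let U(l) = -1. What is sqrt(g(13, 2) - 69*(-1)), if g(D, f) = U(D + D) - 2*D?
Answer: sqrt(42) ≈ 6.4807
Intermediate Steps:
g(D, f) = -1 - 2*D
sqrt(g(13, 2) - 69*(-1)) = sqrt((-1 - 2*13) - 69*(-1)) = sqrt((-1 - 26) + 69) = sqrt(-27 + 69) = sqrt(42)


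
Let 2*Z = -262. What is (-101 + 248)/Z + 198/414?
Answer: -1940/3013 ≈ -0.64388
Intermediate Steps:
Z = -131 (Z = (1/2)*(-262) = -131)
(-101 + 248)/Z + 198/414 = (-101 + 248)/(-131) + 198/414 = 147*(-1/131) + 198*(1/414) = -147/131 + 11/23 = -1940/3013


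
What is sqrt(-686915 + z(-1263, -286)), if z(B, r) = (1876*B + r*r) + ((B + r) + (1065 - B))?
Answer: 4*I*sqrt(185858) ≈ 1724.4*I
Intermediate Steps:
z(B, r) = 1065 + r + r**2 + 1876*B (z(B, r) = (1876*B + r**2) + (1065 + r) = (r**2 + 1876*B) + (1065 + r) = 1065 + r + r**2 + 1876*B)
sqrt(-686915 + z(-1263, -286)) = sqrt(-686915 + (1065 - 286 + (-286)**2 + 1876*(-1263))) = sqrt(-686915 + (1065 - 286 + 81796 - 2369388)) = sqrt(-686915 - 2286813) = sqrt(-2973728) = 4*I*sqrt(185858)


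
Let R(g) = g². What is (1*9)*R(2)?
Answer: 36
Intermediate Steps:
(1*9)*R(2) = (1*9)*2² = 9*4 = 36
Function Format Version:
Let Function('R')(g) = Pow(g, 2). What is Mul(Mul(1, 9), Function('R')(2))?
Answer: 36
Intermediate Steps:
Mul(Mul(1, 9), Function('R')(2)) = Mul(Mul(1, 9), Pow(2, 2)) = Mul(9, 4) = 36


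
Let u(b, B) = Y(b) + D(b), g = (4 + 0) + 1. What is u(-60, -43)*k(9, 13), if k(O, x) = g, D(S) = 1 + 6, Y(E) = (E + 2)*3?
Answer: -835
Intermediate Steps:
Y(E) = 6 + 3*E (Y(E) = (2 + E)*3 = 6 + 3*E)
D(S) = 7
g = 5 (g = 4 + 1 = 5)
k(O, x) = 5
u(b, B) = 13 + 3*b (u(b, B) = (6 + 3*b) + 7 = 13 + 3*b)
u(-60, -43)*k(9, 13) = (13 + 3*(-60))*5 = (13 - 180)*5 = -167*5 = -835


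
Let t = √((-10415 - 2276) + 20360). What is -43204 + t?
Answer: -43204 + √7669 ≈ -43116.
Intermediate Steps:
t = √7669 (t = √(-12691 + 20360) = √7669 ≈ 87.573)
-43204 + t = -43204 + √7669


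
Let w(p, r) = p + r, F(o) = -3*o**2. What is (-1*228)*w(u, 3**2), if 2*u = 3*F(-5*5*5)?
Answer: 16029198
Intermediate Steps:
u = -140625/2 (u = (3*(-3*(-5*5*5)**2))/2 = (3*(-3*(-25*5)**2))/2 = (3*(-3*(-125)**2))/2 = (3*(-3*15625))/2 = (3*(-46875))/2 = (1/2)*(-140625) = -140625/2 ≈ -70313.)
(-1*228)*w(u, 3**2) = (-1*228)*(-140625/2 + 3**2) = -228*(-140625/2 + 9) = -228*(-140607/2) = 16029198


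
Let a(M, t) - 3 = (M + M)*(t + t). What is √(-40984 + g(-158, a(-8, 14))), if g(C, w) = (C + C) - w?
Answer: I*√40855 ≈ 202.13*I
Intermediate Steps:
a(M, t) = 3 + 4*M*t (a(M, t) = 3 + (M + M)*(t + t) = 3 + (2*M)*(2*t) = 3 + 4*M*t)
g(C, w) = -w + 2*C (g(C, w) = 2*C - w = -w + 2*C)
√(-40984 + g(-158, a(-8, 14))) = √(-40984 + (-(3 + 4*(-8)*14) + 2*(-158))) = √(-40984 + (-(3 - 448) - 316)) = √(-40984 + (-1*(-445) - 316)) = √(-40984 + (445 - 316)) = √(-40984 + 129) = √(-40855) = I*√40855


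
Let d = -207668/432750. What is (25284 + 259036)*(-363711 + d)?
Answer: -4475087135444576/43275 ≈ -1.0341e+11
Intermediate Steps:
d = -103834/216375 (d = -207668*1/432750 = -103834/216375 ≈ -0.47988)
(25284 + 259036)*(-363711 + d) = (25284 + 259036)*(-363711 - 103834/216375) = 284320*(-78698071459/216375) = -4475087135444576/43275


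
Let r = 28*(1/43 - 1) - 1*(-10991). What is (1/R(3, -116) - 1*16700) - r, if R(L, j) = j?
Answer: -137986335/4988 ≈ -27664.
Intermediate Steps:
r = 471437/43 (r = 28*(1/43 - 1) + 10991 = 28*(-42/43) + 10991 = -1176/43 + 10991 = 471437/43 ≈ 10964.)
(1/R(3, -116) - 1*16700) - r = (1/(-116) - 1*16700) - 1*471437/43 = (-1/116 - 16700) - 471437/43 = -1937201/116 - 471437/43 = -137986335/4988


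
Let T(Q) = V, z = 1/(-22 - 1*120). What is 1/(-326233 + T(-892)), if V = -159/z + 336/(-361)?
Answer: -361/109619791 ≈ -3.2932e-6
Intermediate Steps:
z = -1/142 (z = 1/(-22 - 120) = 1/(-142) = -1/142 ≈ -0.0070423)
V = 8150322/361 (V = -159/(-1/142) + 336/(-361) = -159*(-142) + 336*(-1/361) = 22578 - 336/361 = 8150322/361 ≈ 22577.)
T(Q) = 8150322/361
1/(-326233 + T(-892)) = 1/(-326233 + 8150322/361) = 1/(-109619791/361) = -361/109619791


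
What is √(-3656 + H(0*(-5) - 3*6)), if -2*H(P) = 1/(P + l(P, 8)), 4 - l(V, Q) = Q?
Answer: 43*I*√957/22 ≈ 60.465*I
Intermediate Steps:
l(V, Q) = 4 - Q
H(P) = -1/(2*(-4 + P)) (H(P) = -1/(2*(P + (4 - 1*8))) = -1/(2*(P + (4 - 8))) = -1/(2*(P - 4)) = -1/(2*(-4 + P)))
√(-3656 + H(0*(-5) - 3*6)) = √(-3656 - 1/(-8 + 2*(0*(-5) - 3*6))) = √(-3656 - 1/(-8 + 2*(0 - 18))) = √(-3656 - 1/(-8 + 2*(-18))) = √(-3656 - 1/(-8 - 36)) = √(-3656 - 1/(-44)) = √(-3656 - 1*(-1/44)) = √(-3656 + 1/44) = √(-160863/44) = 43*I*√957/22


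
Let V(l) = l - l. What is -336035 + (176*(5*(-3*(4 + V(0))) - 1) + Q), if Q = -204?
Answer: -346975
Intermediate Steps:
V(l) = 0
-336035 + (176*(5*(-3*(4 + V(0))) - 1) + Q) = -336035 + (176*(5*(-3*(4 + 0)) - 1) - 204) = -336035 + (176*(5*(-3*4) - 1) - 204) = -336035 + (176*(5*(-12) - 1) - 204) = -336035 + (176*(-60 - 1) - 204) = -336035 + (176*(-61) - 204) = -336035 + (-10736 - 204) = -336035 - 10940 = -346975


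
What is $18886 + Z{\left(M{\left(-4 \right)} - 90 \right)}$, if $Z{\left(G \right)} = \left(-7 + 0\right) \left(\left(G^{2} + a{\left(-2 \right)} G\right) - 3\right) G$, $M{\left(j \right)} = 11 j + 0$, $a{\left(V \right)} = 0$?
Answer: $16858800$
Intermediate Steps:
$M{\left(j \right)} = 11 j$
$Z{\left(G \right)} = G \left(21 - 7 G^{2}\right)$ ($Z{\left(G \right)} = \left(-7 + 0\right) \left(\left(G^{2} + 0 G\right) - 3\right) G = - 7 \left(\left(G^{2} + 0\right) - 3\right) G = - 7 \left(G^{2} - 3\right) G = - 7 \left(-3 + G^{2}\right) G = \left(21 - 7 G^{2}\right) G = G \left(21 - 7 G^{2}\right)$)
$18886 + Z{\left(M{\left(-4 \right)} - 90 \right)} = 18886 + 7 \left(11 \left(-4\right) - 90\right) \left(3 - \left(11 \left(-4\right) - 90\right)^{2}\right) = 18886 + 7 \left(-44 - 90\right) \left(3 - \left(-44 - 90\right)^{2}\right) = 18886 + 7 \left(-134\right) \left(3 - \left(-134\right)^{2}\right) = 18886 + 7 \left(-134\right) \left(3 - 17956\right) = 18886 + 7 \left(-134\right) \left(-17953\right) = 18886 + 16839914 = 16858800$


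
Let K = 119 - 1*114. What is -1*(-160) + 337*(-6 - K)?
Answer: -3547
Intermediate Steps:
K = 5 (K = 119 - 114 = 5)
-1*(-160) + 337*(-6 - K) = -1*(-160) + 337*(-6 - 1*5) = 160 + 337*(-6 - 5) = 160 + 337*(-11) = 160 - 3707 = -3547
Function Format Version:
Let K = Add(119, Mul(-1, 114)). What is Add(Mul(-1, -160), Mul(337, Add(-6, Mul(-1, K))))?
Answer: -3547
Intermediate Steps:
K = 5 (K = Add(119, -114) = 5)
Add(Mul(-1, -160), Mul(337, Add(-6, Mul(-1, K)))) = Add(Mul(-1, -160), Mul(337, Add(-6, Mul(-1, 5)))) = Add(160, Mul(337, Add(-6, -5))) = Add(160, Mul(337, -11)) = Add(160, -3707) = -3547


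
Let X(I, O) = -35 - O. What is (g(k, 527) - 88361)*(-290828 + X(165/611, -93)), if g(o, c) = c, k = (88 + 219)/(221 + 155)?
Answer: 25539492180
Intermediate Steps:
k = 307/376 ≈ 0.81649
(g(k, 527) - 88361)*(-290828 + X(165/611, -93)) = (527 - 88361)*(-290828 + (-35 - 1*(-93))) = -87834*(-290828 + (-35 + 93)) = -87834*(-290828 + 58) = -87834*(-290770) = 25539492180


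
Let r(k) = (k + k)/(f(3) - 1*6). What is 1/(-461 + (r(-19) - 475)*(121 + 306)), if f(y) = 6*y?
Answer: -6/1227829 ≈ -4.8867e-6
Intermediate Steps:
r(k) = k/6 (r(k) = (k + k)/(6*3 - 1*6) = (2*k)/(18 - 6) = (2*k)/12 = (2*k)*(1/12) = k/6)
1/(-461 + (r(-19) - 475)*(121 + 306)) = 1/(-461 + ((1/6)*(-19) - 475)*(121 + 306)) = 1/(-461 + (-19/6 - 475)*427) = 1/(-461 - 2869/6*427) = 1/(-461 - 1225063/6) = 1/(-1227829/6) = -6/1227829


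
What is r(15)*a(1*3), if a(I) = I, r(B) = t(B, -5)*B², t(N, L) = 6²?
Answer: 24300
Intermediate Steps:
t(N, L) = 36
r(B) = 36*B²
r(15)*a(1*3) = (36*15²)*(1*3) = (36*225)*3 = 8100*3 = 24300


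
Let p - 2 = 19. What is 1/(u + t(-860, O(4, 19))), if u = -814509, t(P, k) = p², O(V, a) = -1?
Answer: -1/814068 ≈ -1.2284e-6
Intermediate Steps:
p = 21 (p = 2 + 19 = 21)
t(P, k) = 441 (t(P, k) = 21² = 441)
1/(u + t(-860, O(4, 19))) = 1/(-814509 + 441) = 1/(-814068) = -1/814068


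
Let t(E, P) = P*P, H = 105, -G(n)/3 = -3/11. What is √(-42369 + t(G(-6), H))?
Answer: 4*I*√1959 ≈ 177.04*I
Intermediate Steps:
G(n) = 9/11 (G(n) = -(-9)/11 = -3*(-3/11) = 9/11)
t(E, P) = P²
√(-42369 + t(G(-6), H)) = √(-42369 + 105²) = √(-42369 + 11025) = √(-31344) = 4*I*√1959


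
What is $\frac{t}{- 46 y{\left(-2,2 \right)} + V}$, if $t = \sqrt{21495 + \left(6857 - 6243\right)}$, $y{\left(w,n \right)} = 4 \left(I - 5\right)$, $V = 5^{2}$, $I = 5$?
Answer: $\frac{\sqrt{22109}}{25} \approx 5.9476$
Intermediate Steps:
$V = 25$
$y{\left(w,n \right)} = 0$ ($y{\left(w,n \right)} = 4 \left(5 - 5\right) = 4 \cdot 0 = 0$)
$t = \sqrt{22109}$ ($t = \sqrt{21495 + 614} = \sqrt{22109} \approx 148.69$)
$\frac{t}{- 46 y{\left(-2,2 \right)} + V} = \frac{\sqrt{22109}}{\left(-46\right) 0 + 25} = \frac{\sqrt{22109}}{0 + 25} = \frac{\sqrt{22109}}{25}$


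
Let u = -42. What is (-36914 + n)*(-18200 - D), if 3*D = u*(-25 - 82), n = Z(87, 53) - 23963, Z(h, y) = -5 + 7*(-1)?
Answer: 1199391522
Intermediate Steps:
Z(h, y) = -12 (Z(h, y) = -5 - 7 = -12)
n = -23975 (n = -12 - 23963 = -23975)
D = 1498 (D = (-42*(-25 - 82))/3 = (-42*(-107))/3 = (1/3)*4494 = 1498)
(-36914 + n)*(-18200 - D) = (-36914 - 23975)*(-18200 - 1*1498) = -60889*(-18200 - 1498) = -60889*(-19698) = 1199391522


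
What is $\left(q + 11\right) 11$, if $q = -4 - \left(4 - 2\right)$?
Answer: $55$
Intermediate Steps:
$q = -6$ ($q = -4 - \left(4 - 2\right) = -4 - 2 = -6$)
$\left(q + 11\right) 11 = \left(-6 + 11\right) 11 = 5 \cdot 11 = 55$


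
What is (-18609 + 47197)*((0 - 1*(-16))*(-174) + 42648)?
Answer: 1139632032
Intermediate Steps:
(-18609 + 47197)*((0 - 1*(-16))*(-174) + 42648) = 28588*((0 + 16)*(-174) + 42648) = 28588*(16*(-174) + 42648) = 28588*(-2784 + 42648) = 28588*39864 = 1139632032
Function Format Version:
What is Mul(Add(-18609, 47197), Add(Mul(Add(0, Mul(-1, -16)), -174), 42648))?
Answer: 1139632032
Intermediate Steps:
Mul(Add(-18609, 47197), Add(Mul(Add(0, Mul(-1, -16)), -174), 42648)) = Mul(28588, Add(Mul(Add(0, 16), -174), 42648)) = Mul(28588, Add(Mul(16, -174), 42648)) = Mul(28588, Add(-2784, 42648)) = Mul(28588, 39864) = 1139632032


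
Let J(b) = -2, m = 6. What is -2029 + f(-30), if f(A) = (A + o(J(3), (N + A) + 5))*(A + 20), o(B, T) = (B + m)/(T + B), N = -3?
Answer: -5183/3 ≈ -1727.7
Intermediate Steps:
o(B, T) = (6 + B)/(B + T) (o(B, T) = (B + 6)/(T + B) = (6 + B)/(B + T))
f(A) = (20 + A)*(A + 4/A) (f(A) = (A + (6 - 2)/(-2 + ((-3 + A) + 5)))*(A + 20) = (A + 4/(-2 + (2 + A)))*(20 + A) = (A + 4/A)*(20 + A) = (20 + A)*(A + 4/A))
-2029 + f(-30) = -2029 + (4 + (-30)² + 20*(-30) + 80/(-30)) = -2029 + (4 + 900 - 600 + 80*(-1/30)) = -2029 + (4 + 900 - 600 - 8/3) = -2029 + 904/3 = -5183/3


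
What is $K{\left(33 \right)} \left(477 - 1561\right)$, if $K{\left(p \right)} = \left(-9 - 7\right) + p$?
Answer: $-18428$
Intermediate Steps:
$K{\left(p \right)} = -16 + p$ ($K{\left(p \right)} = \left(-9 - 7\right) + p = -16 + p$)
$K{\left(33 \right)} \left(477 - 1561\right) = \left(-16 + 33\right) \left(477 - 1561\right) = 17 \left(-1084\right) = -18428$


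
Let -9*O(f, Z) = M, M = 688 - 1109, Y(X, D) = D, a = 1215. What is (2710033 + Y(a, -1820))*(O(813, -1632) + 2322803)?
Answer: 56616947687024/9 ≈ 6.2908e+12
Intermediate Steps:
M = -421
O(f, Z) = 421/9 (O(f, Z) = -⅑*(-421) = 421/9)
(2710033 + Y(a, -1820))*(O(813, -1632) + 2322803) = (2710033 - 1820)*(421/9 + 2322803) = 2708213*(20905648/9) = 56616947687024/9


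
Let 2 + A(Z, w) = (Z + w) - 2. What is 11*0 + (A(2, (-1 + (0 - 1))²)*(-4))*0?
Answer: 0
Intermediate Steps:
A(Z, w) = -4 + Z + w (A(Z, w) = -2 + ((Z + w) - 2) = -2 + (-2 + Z + w) = -4 + Z + w)
11*0 + (A(2, (-1 + (0 - 1))²)*(-4))*0 = 11*0 + ((-4 + 2 + (-1 + (0 - 1))²)*(-4))*0 = 0 + ((-4 + 2 + (-1 - 1)²)*(-4))*0 = 0 + ((-4 + 2 + (-2)²)*(-4))*0 = 0 + ((-4 + 2 + 4)*(-4))*0 = 0 + (2*(-4))*0 = 0 - 8*0 = 0 + 0 = 0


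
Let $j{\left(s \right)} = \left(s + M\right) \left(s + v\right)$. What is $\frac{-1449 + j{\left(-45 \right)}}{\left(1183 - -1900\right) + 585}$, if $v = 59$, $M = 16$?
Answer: $- \frac{265}{524} \approx -0.50572$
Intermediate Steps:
$j{\left(s \right)} = \left(16 + s\right) \left(59 + s\right)$ ($j{\left(s \right)} = \left(s + 16\right) \left(s + 59\right) = \left(16 + s\right) \left(59 + s\right)$)
$\frac{-1449 + j{\left(-45 \right)}}{\left(1183 - -1900\right) + 585} = \frac{-1449 + \left(944 + \left(-45\right)^{2} + 75 \left(-45\right)\right)}{\left(1183 - -1900\right) + 585} = \frac{-1449 + \left(944 + 2025 - 3375\right)}{\left(1183 + 1900\right) + 585} = \frac{-1449 - 406}{3083 + 585} = - \frac{1855}{3668} = \left(-1855\right) \frac{1}{3668} = - \frac{265}{524}$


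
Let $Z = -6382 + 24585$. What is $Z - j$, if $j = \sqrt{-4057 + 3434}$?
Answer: $18203 - i \sqrt{623} \approx 18203.0 - 24.96 i$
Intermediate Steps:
$j = i \sqrt{623}$ ($j = \sqrt{-623} = i \sqrt{623} \approx 24.96 i$)
$Z = 18203$
$Z - j = 18203 - i \sqrt{623}$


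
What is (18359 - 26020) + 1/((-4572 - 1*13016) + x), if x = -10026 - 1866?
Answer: -225846281/29480 ≈ -7661.0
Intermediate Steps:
x = -11892
(18359 - 26020) + 1/((-4572 - 1*13016) + x) = (18359 - 26020) + 1/((-4572 - 1*13016) - 11892) = -7661 + 1/((-4572 - 13016) - 11892) = -7661 + 1/(-17588 - 11892) = -7661 + 1/(-29480) = -7661 - 1/29480 = -225846281/29480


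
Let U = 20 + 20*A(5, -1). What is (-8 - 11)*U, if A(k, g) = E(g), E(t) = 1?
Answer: -760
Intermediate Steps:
A(k, g) = 1
U = 40 (U = 20 + 20*1 = 20 + 20 = 40)
(-8 - 11)*U = (-8 - 11)*40 = -19*40 = -760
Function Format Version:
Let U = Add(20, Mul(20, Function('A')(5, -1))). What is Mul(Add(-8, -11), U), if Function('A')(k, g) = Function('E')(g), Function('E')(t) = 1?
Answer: -760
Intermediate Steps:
Function('A')(k, g) = 1
U = 40 (U = Add(20, Mul(20, 1)) = Add(20, 20) = 40)
Mul(Add(-8, -11), U) = Mul(Add(-8, -11), 40) = Mul(-19, 40) = -760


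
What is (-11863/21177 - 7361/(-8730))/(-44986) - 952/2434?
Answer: -439873184791931/1124615663535780 ≈ -0.39113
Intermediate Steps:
(-11863/21177 - 7361/(-8730))/(-44986) - 952/2434 = (-11863*1/21177 - 7361*(-1/8730))*(-1/44986) - 952*1/2434 = (-11863/21177 + 7361/8730)*(-1/44986) - 476/1217 = (5813323/20541690)*(-1/44986) - 476/1217 = -5813323/924088466340 - 476/1217 = -439873184791931/1124615663535780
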